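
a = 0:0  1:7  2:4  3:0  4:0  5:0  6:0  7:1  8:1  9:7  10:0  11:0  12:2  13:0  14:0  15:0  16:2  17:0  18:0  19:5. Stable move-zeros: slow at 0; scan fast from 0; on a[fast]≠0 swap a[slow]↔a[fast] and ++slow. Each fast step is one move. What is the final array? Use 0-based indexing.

(s=0,f=0) a[fast]=0 → fast++
(s=0,f=1) a[fast]=7≠0 swap→a[0]=7 → slow++,fast++
(s=1,f=2) a[fast]=4≠0 swap→a[1]=4 → slow++,fast++
(s=2,f=3) a[fast]=0 → fast++
(s=2,f=4) a[fast]=0 → fast++
(s=2,f=5) a[fast]=0 → fast++
(s=2,f=6) a[fast]=0 → fast++
(s=2,f=7) a[fast]=1≠0 swap→a[2]=1 → slow++,fast++
(s=3,f=8) a[fast]=1≠0 swap→a[3]=1 → slow++,fast++
(s=4,f=9) a[fast]=7≠0 swap→a[4]=7 → slow++,fast++
(s=5,f=10) a[fast]=0 → fast++
(s=5,f=11) a[fast]=0 → fast++
(s=5,f=12) a[fast]=2≠0 swap→a[5]=2 → slow++,fast++
(s=6,f=13) a[fast]=0 → fast++
(s=6,f=14) a[fast]=0 → fast++
(s=6,f=15) a[fast]=0 → fast++
(s=6,f=16) a[fast]=2≠0 swap→a[6]=2 → slow++,fast++
(s=7,f=17) a[fast]=0 → fast++
(s=7,f=18) a[fast]=0 → fast++
(s=7,f=19) a[fast]=5≠0 swap→a[7]=5 → slow++,fast++

[7, 4, 1, 1, 7, 2, 2, 5, 0, 0, 0, 0, 0, 0, 0, 0, 0, 0, 0, 0]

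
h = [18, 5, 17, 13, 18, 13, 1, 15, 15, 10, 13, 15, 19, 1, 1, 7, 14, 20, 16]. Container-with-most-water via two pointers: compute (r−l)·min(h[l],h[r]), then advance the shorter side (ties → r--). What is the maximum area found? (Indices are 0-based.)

[0,18] min(18,16)*18=288 best=288 * → r--
[0,17] min(18,20)*17=306 best=306 * → l++
[1,17] min(5,20)*16=80 best=306 → l++
[2,17] min(17,20)*15=255 best=306 → l++
[3,17] min(13,20)*14=182 best=306 → l++
[4,17] min(18,20)*13=234 best=306 → l++
[5,17] min(13,20)*12=156 best=306 → l++
[6,17] min(1,20)*11=11 best=306 → l++
[7,17] min(15,20)*10=150 best=306 → l++
[8,17] min(15,20)*9=135 best=306 → l++
[9,17] min(10,20)*8=80 best=306 → l++
[10,17] min(13,20)*7=91 best=306 → l++
[11,17] min(15,20)*6=90 best=306 → l++
[12,17] min(19,20)*5=95 best=306 → l++
[13,17] min(1,20)*4=4 best=306 → l++
[14,17] min(1,20)*3=3 best=306 → l++
[15,17] min(7,20)*2=14 best=306 → l++
[16,17] min(14,20)*1=14 best=306 → l++

max area = 306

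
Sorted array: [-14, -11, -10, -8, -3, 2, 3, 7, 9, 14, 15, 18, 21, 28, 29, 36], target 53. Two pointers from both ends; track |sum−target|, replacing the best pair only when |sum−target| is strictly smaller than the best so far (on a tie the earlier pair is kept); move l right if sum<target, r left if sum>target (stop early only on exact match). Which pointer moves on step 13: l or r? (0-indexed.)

l

[0,15] -14+36=22 d=31 * → l++
[1,15] -11+36=25 d=28 * → l++
[2,15] -10+36=26 d=27 * → l++
[3,15] -8+36=28 d=25 * → l++
[4,15] -3+36=33 d=20 * → l++
[5,15] 2+36=38 d=15 * → l++
[6,15] 3+36=39 d=14 * → l++
[7,15] 7+36=43 d=10 * → l++
[8,15] 9+36=45 d=8 * → l++
[9,15] 14+36=50 d=3 * → l++
[10,15] 15+36=51 d=2 * → l++
[11,15] 18+36=54 d=1 * → r--
[11,14] 18+29=47 d=6 → l++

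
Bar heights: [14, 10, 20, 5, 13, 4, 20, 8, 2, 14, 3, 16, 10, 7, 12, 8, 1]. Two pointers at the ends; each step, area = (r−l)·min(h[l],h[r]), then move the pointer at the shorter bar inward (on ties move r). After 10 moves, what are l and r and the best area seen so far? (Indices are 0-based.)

l=0 r=16: min(14,1)*16=16 best=16 *, r--
l=0 r=15: min(14,8)*15=120 best=120 *, r--
l=0 r=14: min(14,12)*14=168 best=168 *, r--
l=0 r=13: min(14,7)*13=91 best=168, r--
l=0 r=12: min(14,10)*12=120 best=168, r--
l=0 r=11: min(14,16)*11=154 best=168, l++
l=1 r=11: min(10,16)*10=100 best=168, l++
l=2 r=11: min(20,16)*9=144 best=168, r--
l=2 r=10: min(20,3)*8=24 best=168, r--
l=2 r=9: min(20,14)*7=98 best=168, r--

l=2, r=8, best area=168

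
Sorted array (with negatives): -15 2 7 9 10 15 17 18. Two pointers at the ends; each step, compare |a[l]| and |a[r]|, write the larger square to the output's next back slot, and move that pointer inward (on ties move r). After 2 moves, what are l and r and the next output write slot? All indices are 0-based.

l=0, r=5, next write slot=5

[0,7] |-15|<=|18| out[7]=324 → r--
[0,6] |-15|<=|17| out[6]=289 → r--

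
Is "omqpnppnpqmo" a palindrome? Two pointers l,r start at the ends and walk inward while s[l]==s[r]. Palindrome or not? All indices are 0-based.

palindrome

[0,11] 'o'=='o' → l++,r--
[1,10] 'm'=='m' → l++,r--
[2,9] 'q'=='q' → l++,r--
[3,8] 'p'=='p' → l++,r--
[4,7] 'n'=='n' → l++,r--
[5,6] 'p'=='p' → l++,r--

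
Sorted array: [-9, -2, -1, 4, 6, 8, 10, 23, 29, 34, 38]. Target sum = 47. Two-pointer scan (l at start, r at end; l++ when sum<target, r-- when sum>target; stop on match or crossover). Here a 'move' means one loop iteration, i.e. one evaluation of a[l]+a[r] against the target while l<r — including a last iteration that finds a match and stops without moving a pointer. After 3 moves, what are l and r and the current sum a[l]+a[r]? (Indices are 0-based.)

l=0 r=10: -9+38=29 <47, l++
l=1 r=10: -2+38=36 <47, l++
l=2 r=10: -1+38=37 <47, l++

l=3, r=10, sum=42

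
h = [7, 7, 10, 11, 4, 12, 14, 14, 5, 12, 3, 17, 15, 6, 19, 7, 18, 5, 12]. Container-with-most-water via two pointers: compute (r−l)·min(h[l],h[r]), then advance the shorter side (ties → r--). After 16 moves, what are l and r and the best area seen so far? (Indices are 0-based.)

l=14, r=16, best area=165

l=0 r=18: min(7,12)*18=126 best=126 *, l++
l=1 r=18: min(7,12)*17=119 best=126, l++
l=2 r=18: min(10,12)*16=160 best=160 *, l++
l=3 r=18: min(11,12)*15=165 best=165 *, l++
l=4 r=18: min(4,12)*14=56 best=165, l++
l=5 r=18: min(12,12)*13=156 best=165, r--
l=5 r=17: min(12,5)*12=60 best=165, r--
l=5 r=16: min(12,18)*11=132 best=165, l++
l=6 r=16: min(14,18)*10=140 best=165, l++
l=7 r=16: min(14,18)*9=126 best=165, l++
l=8 r=16: min(5,18)*8=40 best=165, l++
l=9 r=16: min(12,18)*7=84 best=165, l++
l=10 r=16: min(3,18)*6=18 best=165, l++
l=11 r=16: min(17,18)*5=85 best=165, l++
l=12 r=16: min(15,18)*4=60 best=165, l++
l=13 r=16: min(6,18)*3=18 best=165, l++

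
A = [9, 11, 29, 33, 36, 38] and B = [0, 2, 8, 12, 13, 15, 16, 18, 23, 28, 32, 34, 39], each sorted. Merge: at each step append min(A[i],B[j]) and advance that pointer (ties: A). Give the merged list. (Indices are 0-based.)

[0, 2, 8, 9, 11, 12, 13, 15, 16, 18, 23, 28, 29, 32, 33, 34, 36, 38, 39]

i=0 j=0: A[i]=9>B[j]=0 take 0, j++
i=0 j=1: A[i]=9>B[j]=2 take 2, j++
i=0 j=2: A[i]=9>B[j]=8 take 8, j++
i=0 j=3: A[i]=9<=B[j]=12 take 9, i++
i=1 j=3: A[i]=11<=B[j]=12 take 11, i++
i=2 j=3: A[i]=29>B[j]=12 take 12, j++
i=2 j=4: A[i]=29>B[j]=13 take 13, j++
i=2 j=5: A[i]=29>B[j]=15 take 15, j++
i=2 j=6: A[i]=29>B[j]=16 take 16, j++
i=2 j=7: A[i]=29>B[j]=18 take 18, j++
i=2 j=8: A[i]=29>B[j]=23 take 23, j++
i=2 j=9: A[i]=29>B[j]=28 take 28, j++
i=2 j=10: A[i]=29<=B[j]=32 take 29, i++
i=3 j=10: A[i]=33>B[j]=32 take 32, j++
i=3 j=11: A[i]=33<=B[j]=34 take 33, i++
i=4 j=11: A[i]=36>B[j]=34 take 34, j++
i=4 j=12: A[i]=36<=B[j]=39 take 36, i++
i=5 j=12: A[i]=38<=B[j]=39 take 38, i++
i=6 j=12: A done, take B[j]=39, j++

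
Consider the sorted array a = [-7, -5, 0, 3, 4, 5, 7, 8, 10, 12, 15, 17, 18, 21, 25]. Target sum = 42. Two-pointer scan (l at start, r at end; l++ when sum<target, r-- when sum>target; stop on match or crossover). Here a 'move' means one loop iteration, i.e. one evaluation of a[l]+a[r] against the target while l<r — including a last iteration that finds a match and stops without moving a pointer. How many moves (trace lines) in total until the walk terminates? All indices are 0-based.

l=0 r=14: -7+25=18 <42, l++
l=1 r=14: -5+25=20 <42, l++
l=2 r=14: 0+25=25 <42, l++
l=3 r=14: 3+25=28 <42, l++
l=4 r=14: 4+25=29 <42, l++
l=5 r=14: 5+25=30 <42, l++
l=6 r=14: 7+25=32 <42, l++
l=7 r=14: 8+25=33 <42, l++
l=8 r=14: 10+25=35 <42, l++
l=9 r=14: 12+25=37 <42, l++
l=10 r=14: 15+25=40 <42, l++
l=11 r=14: 17+25=42, found

12 moves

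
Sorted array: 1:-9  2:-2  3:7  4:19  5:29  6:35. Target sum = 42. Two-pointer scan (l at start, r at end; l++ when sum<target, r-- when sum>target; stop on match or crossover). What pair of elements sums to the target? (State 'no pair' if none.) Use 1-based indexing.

(7, 35)

[1,6] -9+35=26 <42 → l++
[2,6] -2+35=33 <42 → l++
[3,6] 7+35=42 → found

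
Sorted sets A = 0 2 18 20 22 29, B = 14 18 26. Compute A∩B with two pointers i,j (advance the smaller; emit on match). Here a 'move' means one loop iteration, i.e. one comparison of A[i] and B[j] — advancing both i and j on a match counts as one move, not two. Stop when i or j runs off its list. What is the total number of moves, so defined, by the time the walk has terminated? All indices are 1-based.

[i=1,j=1] 0<14 → i++
[i=2,j=1] 2<14 → i++
[i=3,j=1] 18>14 → j++
[i=3,j=2] 18==18 emit → i++,j++
[i=4,j=3] 20<26 → i++
[i=5,j=3] 22<26 → i++
[i=6,j=3] 29>26 → j++

7 moves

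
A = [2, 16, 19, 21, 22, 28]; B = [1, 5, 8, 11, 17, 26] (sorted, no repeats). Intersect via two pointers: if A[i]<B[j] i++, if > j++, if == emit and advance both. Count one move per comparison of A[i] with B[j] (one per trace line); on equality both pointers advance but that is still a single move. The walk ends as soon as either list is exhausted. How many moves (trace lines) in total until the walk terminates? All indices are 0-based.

i=0 j=0: 2>1, j++
i=0 j=1: 2<5, i++
i=1 j=1: 16>5, j++
i=1 j=2: 16>8, j++
i=1 j=3: 16>11, j++
i=1 j=4: 16<17, i++
i=2 j=4: 19>17, j++
i=2 j=5: 19<26, i++
i=3 j=5: 21<26, i++
i=4 j=5: 22<26, i++
i=5 j=5: 28>26, j++

11 moves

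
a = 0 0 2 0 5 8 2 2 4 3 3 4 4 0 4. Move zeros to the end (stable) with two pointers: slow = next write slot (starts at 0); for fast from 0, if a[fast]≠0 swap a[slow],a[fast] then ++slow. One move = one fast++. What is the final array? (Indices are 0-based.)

[2, 5, 8, 2, 2, 4, 3, 3, 4, 4, 4, 0, 0, 0, 0]

slow=0 fast=0: a[fast]=0, fast++
slow=0 fast=1: a[fast]=0, fast++
slow=0 fast=2: a[fast]=2≠0 swap→a[0]=2, slow++,fast++
slow=1 fast=3: a[fast]=0, fast++
slow=1 fast=4: a[fast]=5≠0 swap→a[1]=5, slow++,fast++
slow=2 fast=5: a[fast]=8≠0 swap→a[2]=8, slow++,fast++
slow=3 fast=6: a[fast]=2≠0 swap→a[3]=2, slow++,fast++
slow=4 fast=7: a[fast]=2≠0 swap→a[4]=2, slow++,fast++
slow=5 fast=8: a[fast]=4≠0 swap→a[5]=4, slow++,fast++
slow=6 fast=9: a[fast]=3≠0 swap→a[6]=3, slow++,fast++
slow=7 fast=10: a[fast]=3≠0 swap→a[7]=3, slow++,fast++
slow=8 fast=11: a[fast]=4≠0 swap→a[8]=4, slow++,fast++
slow=9 fast=12: a[fast]=4≠0 swap→a[9]=4, slow++,fast++
slow=10 fast=13: a[fast]=0, fast++
slow=10 fast=14: a[fast]=4≠0 swap→a[10]=4, slow++,fast++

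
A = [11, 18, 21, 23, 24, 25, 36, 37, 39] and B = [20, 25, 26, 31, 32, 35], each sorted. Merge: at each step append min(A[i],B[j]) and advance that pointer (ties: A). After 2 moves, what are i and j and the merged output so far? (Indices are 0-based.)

i=2, j=0, merged so far=[11, 18]

[i=0,j=0] A[i]=11<=B[j]=20 take 11 → i++
[i=1,j=0] A[i]=18<=B[j]=20 take 18 → i++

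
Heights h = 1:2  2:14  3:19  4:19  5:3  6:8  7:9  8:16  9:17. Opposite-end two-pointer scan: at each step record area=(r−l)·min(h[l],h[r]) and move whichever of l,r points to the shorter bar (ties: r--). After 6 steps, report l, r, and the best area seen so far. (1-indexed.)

l=3, r=5, best area=102

l=1 r=9: min(2,17)*8=16 best=16 *, l++
l=2 r=9: min(14,17)*7=98 best=98 *, l++
l=3 r=9: min(19,17)*6=102 best=102 *, r--
l=3 r=8: min(19,16)*5=80 best=102, r--
l=3 r=7: min(19,9)*4=36 best=102, r--
l=3 r=6: min(19,8)*3=24 best=102, r--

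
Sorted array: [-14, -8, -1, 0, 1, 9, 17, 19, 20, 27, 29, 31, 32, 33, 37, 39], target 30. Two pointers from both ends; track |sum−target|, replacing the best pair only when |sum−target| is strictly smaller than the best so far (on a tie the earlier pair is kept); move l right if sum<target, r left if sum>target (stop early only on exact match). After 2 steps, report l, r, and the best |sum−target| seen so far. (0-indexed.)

[0,15] -14+39=25 d=5 * → l++
[1,15] -8+39=31 d=1 * → r--

l=1, r=14, best |Δ|=1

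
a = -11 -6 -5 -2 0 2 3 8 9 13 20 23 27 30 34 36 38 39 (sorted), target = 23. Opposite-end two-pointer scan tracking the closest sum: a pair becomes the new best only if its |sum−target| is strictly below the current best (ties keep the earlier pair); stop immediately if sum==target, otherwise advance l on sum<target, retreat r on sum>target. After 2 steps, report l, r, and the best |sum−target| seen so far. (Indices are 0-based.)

l=0, r=15, best |Δ|=4

[0,17] -11+39=28 d=5 * → r--
[0,16] -11+38=27 d=4 * → r--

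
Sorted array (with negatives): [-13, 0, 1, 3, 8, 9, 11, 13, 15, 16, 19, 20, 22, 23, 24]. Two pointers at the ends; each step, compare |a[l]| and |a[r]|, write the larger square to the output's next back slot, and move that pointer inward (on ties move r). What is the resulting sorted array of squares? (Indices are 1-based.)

[1,15] |-13|<=|24| out[15]=576 → r--
[1,14] |-13|<=|23| out[14]=529 → r--
[1,13] |-13|<=|22| out[13]=484 → r--
[1,12] |-13|<=|20| out[12]=400 → r--
[1,11] |-13|<=|19| out[11]=361 → r--
[1,10] |-13|<=|16| out[10]=256 → r--
[1,9] |-13|<=|15| out[9]=225 → r--
[1,8] |-13|<=|13| out[8]=169 → r--
[1,7] |-13|>|11| out[7]=169 → l++
[2,7] |0|<=|11| out[6]=121 → r--
[2,6] |0|<=|9| out[5]=81 → r--
[2,5] |0|<=|8| out[4]=64 → r--
[2,4] |0|<=|3| out[3]=9 → r--
[2,3] |0|<=|1| out[2]=1 → r--
[2,2] |0|<=|0| out[1]=0 → r--

[0, 1, 9, 64, 81, 121, 169, 169, 225, 256, 361, 400, 484, 529, 576]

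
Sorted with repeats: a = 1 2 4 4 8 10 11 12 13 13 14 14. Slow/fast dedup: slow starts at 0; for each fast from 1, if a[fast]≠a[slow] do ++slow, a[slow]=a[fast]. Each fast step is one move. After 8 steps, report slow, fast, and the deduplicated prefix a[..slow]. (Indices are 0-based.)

slow=7, fast=9, prefix=[1, 2, 4, 8, 10, 11, 12, 13]

(s=0,f=1) a[fast]=2≠a[slow]=1 write a[1]=2 → slow++,fast++
(s=1,f=2) a[fast]=4≠a[slow]=2 write a[2]=4 → slow++,fast++
(s=2,f=3) a[fast]=4=a[slow] dup → fast++
(s=2,f=4) a[fast]=8≠a[slow]=4 write a[3]=8 → slow++,fast++
(s=3,f=5) a[fast]=10≠a[slow]=8 write a[4]=10 → slow++,fast++
(s=4,f=6) a[fast]=11≠a[slow]=10 write a[5]=11 → slow++,fast++
(s=5,f=7) a[fast]=12≠a[slow]=11 write a[6]=12 → slow++,fast++
(s=6,f=8) a[fast]=13≠a[slow]=12 write a[7]=13 → slow++,fast++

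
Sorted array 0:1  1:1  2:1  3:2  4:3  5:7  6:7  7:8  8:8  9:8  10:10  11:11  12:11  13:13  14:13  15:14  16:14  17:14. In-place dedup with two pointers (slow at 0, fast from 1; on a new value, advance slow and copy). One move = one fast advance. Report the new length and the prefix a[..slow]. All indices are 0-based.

length 9; prefix = [1, 2, 3, 7, 8, 10, 11, 13, 14]

slow=0 fast=1: a[fast]=1=a[slow] dup, fast++
slow=0 fast=2: a[fast]=1=a[slow] dup, fast++
slow=0 fast=3: a[fast]=2≠a[slow]=1 write a[1]=2, slow++,fast++
slow=1 fast=4: a[fast]=3≠a[slow]=2 write a[2]=3, slow++,fast++
slow=2 fast=5: a[fast]=7≠a[slow]=3 write a[3]=7, slow++,fast++
slow=3 fast=6: a[fast]=7=a[slow] dup, fast++
slow=3 fast=7: a[fast]=8≠a[slow]=7 write a[4]=8, slow++,fast++
slow=4 fast=8: a[fast]=8=a[slow] dup, fast++
slow=4 fast=9: a[fast]=8=a[slow] dup, fast++
slow=4 fast=10: a[fast]=10≠a[slow]=8 write a[5]=10, slow++,fast++
slow=5 fast=11: a[fast]=11≠a[slow]=10 write a[6]=11, slow++,fast++
slow=6 fast=12: a[fast]=11=a[slow] dup, fast++
slow=6 fast=13: a[fast]=13≠a[slow]=11 write a[7]=13, slow++,fast++
slow=7 fast=14: a[fast]=13=a[slow] dup, fast++
slow=7 fast=15: a[fast]=14≠a[slow]=13 write a[8]=14, slow++,fast++
slow=8 fast=16: a[fast]=14=a[slow] dup, fast++
slow=8 fast=17: a[fast]=14=a[slow] dup, fast++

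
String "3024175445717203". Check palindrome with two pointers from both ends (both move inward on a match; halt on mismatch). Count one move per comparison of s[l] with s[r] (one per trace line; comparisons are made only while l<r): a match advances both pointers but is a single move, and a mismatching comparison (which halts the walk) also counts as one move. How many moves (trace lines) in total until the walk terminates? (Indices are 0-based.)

l=0 r=15: '3'=='3', l++,r--
l=1 r=14: '0'=='0', l++,r--
l=2 r=13: '2'=='2', l++,r--
l=3 r=12: '4'!='7', stop

4 moves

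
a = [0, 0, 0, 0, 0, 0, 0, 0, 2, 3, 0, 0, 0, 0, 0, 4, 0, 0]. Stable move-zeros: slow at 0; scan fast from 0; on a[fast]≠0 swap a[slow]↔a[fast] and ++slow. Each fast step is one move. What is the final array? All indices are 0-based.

[2, 3, 4, 0, 0, 0, 0, 0, 0, 0, 0, 0, 0, 0, 0, 0, 0, 0]

slow=0 fast=0: a[fast]=0, fast++
slow=0 fast=1: a[fast]=0, fast++
slow=0 fast=2: a[fast]=0, fast++
slow=0 fast=3: a[fast]=0, fast++
slow=0 fast=4: a[fast]=0, fast++
slow=0 fast=5: a[fast]=0, fast++
slow=0 fast=6: a[fast]=0, fast++
slow=0 fast=7: a[fast]=0, fast++
slow=0 fast=8: a[fast]=2≠0 swap→a[0]=2, slow++,fast++
slow=1 fast=9: a[fast]=3≠0 swap→a[1]=3, slow++,fast++
slow=2 fast=10: a[fast]=0, fast++
slow=2 fast=11: a[fast]=0, fast++
slow=2 fast=12: a[fast]=0, fast++
slow=2 fast=13: a[fast]=0, fast++
slow=2 fast=14: a[fast]=0, fast++
slow=2 fast=15: a[fast]=4≠0 swap→a[2]=4, slow++,fast++
slow=3 fast=16: a[fast]=0, fast++
slow=3 fast=17: a[fast]=0, fast++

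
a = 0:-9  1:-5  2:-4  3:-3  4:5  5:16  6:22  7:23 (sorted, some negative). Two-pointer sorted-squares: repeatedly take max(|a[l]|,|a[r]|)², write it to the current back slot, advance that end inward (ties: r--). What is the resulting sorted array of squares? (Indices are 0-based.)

[0,7] |-9|<=|23| out[7]=529 → r--
[0,6] |-9|<=|22| out[6]=484 → r--
[0,5] |-9|<=|16| out[5]=256 → r--
[0,4] |-9|>|5| out[4]=81 → l++
[1,4] |-5|<=|5| out[3]=25 → r--
[1,3] |-5|>|-3| out[2]=25 → l++
[2,3] |-4|>|-3| out[1]=16 → l++
[3,3] |-3|<=|-3| out[0]=9 → r--

[9, 16, 25, 25, 81, 256, 484, 529]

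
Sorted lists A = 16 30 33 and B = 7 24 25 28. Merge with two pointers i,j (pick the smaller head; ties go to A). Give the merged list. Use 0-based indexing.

[7, 16, 24, 25, 28, 30, 33]

[i=0,j=0] A[i]=16>B[j]=7 take 7 → j++
[i=0,j=1] A[i]=16<=B[j]=24 take 16 → i++
[i=1,j=1] A[i]=30>B[j]=24 take 24 → j++
[i=1,j=2] A[i]=30>B[j]=25 take 25 → j++
[i=1,j=3] A[i]=30>B[j]=28 take 28 → j++
[i=1,j=4] B done, take A[i]=30 → i++
[i=2,j=4] B done, take A[i]=33 → i++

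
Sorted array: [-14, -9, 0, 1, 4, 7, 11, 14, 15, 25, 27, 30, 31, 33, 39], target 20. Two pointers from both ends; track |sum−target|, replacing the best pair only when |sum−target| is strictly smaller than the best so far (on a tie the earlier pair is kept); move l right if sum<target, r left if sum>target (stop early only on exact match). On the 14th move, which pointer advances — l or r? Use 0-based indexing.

l

[0,14] -14+39=25 d=5 * → r--
[0,13] -14+33=19 d=1 * → l++
[1,13] -9+33=24 d=4 → r--
[1,12] -9+31=22 d=2 → r--
[1,11] -9+30=21 d=1 → r--
[1,10] -9+27=18 d=2 → l++
[2,10] 0+27=27 d=7 → r--
[2,9] 0+25=25 d=5 → r--
[2,8] 0+15=15 d=5 → l++
[3,8] 1+15=16 d=4 → l++
[4,8] 4+15=19 d=1 → l++
[5,8] 7+15=22 d=2 → r--
[5,7] 7+14=21 d=1 → r--
[5,6] 7+11=18 d=2 → l++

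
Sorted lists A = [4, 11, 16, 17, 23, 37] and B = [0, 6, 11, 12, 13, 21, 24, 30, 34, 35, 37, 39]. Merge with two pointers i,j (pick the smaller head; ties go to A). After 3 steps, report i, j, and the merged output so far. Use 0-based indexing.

i=1, j=2, merged so far=[0, 4, 6]

i=0 j=0: A[i]=4>B[j]=0 take 0, j++
i=0 j=1: A[i]=4<=B[j]=6 take 4, i++
i=1 j=1: A[i]=11>B[j]=6 take 6, j++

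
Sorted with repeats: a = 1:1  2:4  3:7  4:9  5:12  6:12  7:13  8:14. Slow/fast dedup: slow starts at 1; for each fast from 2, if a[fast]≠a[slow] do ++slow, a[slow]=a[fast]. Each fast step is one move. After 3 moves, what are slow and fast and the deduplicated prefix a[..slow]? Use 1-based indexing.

slow=1 fast=2: a[fast]=4≠a[slow]=1 write a[2]=4, slow++,fast++
slow=2 fast=3: a[fast]=7≠a[slow]=4 write a[3]=7, slow++,fast++
slow=3 fast=4: a[fast]=9≠a[slow]=7 write a[4]=9, slow++,fast++

slow=4, fast=5, prefix=[1, 4, 7, 9]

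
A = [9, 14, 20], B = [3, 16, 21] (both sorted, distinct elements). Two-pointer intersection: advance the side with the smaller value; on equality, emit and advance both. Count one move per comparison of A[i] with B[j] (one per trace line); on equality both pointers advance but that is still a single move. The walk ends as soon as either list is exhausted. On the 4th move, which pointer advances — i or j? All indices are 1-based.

j

[i=1,j=1] 9>3 → j++
[i=1,j=2] 9<16 → i++
[i=2,j=2] 14<16 → i++
[i=3,j=2] 20>16 → j++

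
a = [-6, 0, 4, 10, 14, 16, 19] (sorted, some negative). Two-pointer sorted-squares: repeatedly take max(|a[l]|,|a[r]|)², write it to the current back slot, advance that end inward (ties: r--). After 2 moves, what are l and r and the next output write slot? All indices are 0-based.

[0,6] |-6|<=|19| out[6]=361 → r--
[0,5] |-6|<=|16| out[5]=256 → r--

l=0, r=4, next write slot=4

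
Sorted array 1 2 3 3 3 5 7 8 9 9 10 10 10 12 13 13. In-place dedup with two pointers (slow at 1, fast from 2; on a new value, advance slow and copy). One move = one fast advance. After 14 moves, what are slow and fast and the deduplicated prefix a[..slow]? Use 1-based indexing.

slow=1 fast=2: a[fast]=2≠a[slow]=1 write a[2]=2, slow++,fast++
slow=2 fast=3: a[fast]=3≠a[slow]=2 write a[3]=3, slow++,fast++
slow=3 fast=4: a[fast]=3=a[slow] dup, fast++
slow=3 fast=5: a[fast]=3=a[slow] dup, fast++
slow=3 fast=6: a[fast]=5≠a[slow]=3 write a[4]=5, slow++,fast++
slow=4 fast=7: a[fast]=7≠a[slow]=5 write a[5]=7, slow++,fast++
slow=5 fast=8: a[fast]=8≠a[slow]=7 write a[6]=8, slow++,fast++
slow=6 fast=9: a[fast]=9≠a[slow]=8 write a[7]=9, slow++,fast++
slow=7 fast=10: a[fast]=9=a[slow] dup, fast++
slow=7 fast=11: a[fast]=10≠a[slow]=9 write a[8]=10, slow++,fast++
slow=8 fast=12: a[fast]=10=a[slow] dup, fast++
slow=8 fast=13: a[fast]=10=a[slow] dup, fast++
slow=8 fast=14: a[fast]=12≠a[slow]=10 write a[9]=12, slow++,fast++
slow=9 fast=15: a[fast]=13≠a[slow]=12 write a[10]=13, slow++,fast++

slow=10, fast=16, prefix=[1, 2, 3, 5, 7, 8, 9, 10, 12, 13]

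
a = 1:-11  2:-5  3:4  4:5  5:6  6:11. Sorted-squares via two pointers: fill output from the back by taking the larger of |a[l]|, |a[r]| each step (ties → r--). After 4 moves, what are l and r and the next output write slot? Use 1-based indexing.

[1,6] |-11|<=|11| out[6]=121 → r--
[1,5] |-11|>|6| out[5]=121 → l++
[2,5] |-5|<=|6| out[4]=36 → r--
[2,4] |-5|<=|5| out[3]=25 → r--

l=2, r=3, next write slot=2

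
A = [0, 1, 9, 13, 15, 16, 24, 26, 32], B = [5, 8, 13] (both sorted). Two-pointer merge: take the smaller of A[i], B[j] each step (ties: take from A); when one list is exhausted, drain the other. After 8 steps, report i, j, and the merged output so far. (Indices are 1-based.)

[i=1,j=1] A[i]=0<=B[j]=5 take 0 → i++
[i=2,j=1] A[i]=1<=B[j]=5 take 1 → i++
[i=3,j=1] A[i]=9>B[j]=5 take 5 → j++
[i=3,j=2] A[i]=9>B[j]=8 take 8 → j++
[i=3,j=3] A[i]=9<=B[j]=13 take 9 → i++
[i=4,j=3] A[i]=13<=B[j]=13 take 13 → i++
[i=5,j=3] A[i]=15>B[j]=13 take 13 → j++
[i=5,j=4] B done, take A[i]=15 → i++

i=6, j=4, merged so far=[0, 1, 5, 8, 9, 13, 13, 15]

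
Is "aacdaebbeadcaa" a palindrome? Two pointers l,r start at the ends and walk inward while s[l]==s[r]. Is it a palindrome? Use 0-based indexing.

l=0 r=13: 'a'=='a', l++,r--
l=1 r=12: 'a'=='a', l++,r--
l=2 r=11: 'c'=='c', l++,r--
l=3 r=10: 'd'=='d', l++,r--
l=4 r=9: 'a'=='a', l++,r--
l=5 r=8: 'e'=='e', l++,r--
l=6 r=7: 'b'=='b', l++,r--

palindrome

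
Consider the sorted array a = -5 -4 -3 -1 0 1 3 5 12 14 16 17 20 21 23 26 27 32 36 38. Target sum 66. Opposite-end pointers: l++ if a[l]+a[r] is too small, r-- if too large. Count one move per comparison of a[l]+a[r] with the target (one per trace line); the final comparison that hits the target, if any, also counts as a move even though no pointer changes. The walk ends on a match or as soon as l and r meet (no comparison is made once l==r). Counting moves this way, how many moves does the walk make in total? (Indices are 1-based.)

l=1 r=20: -5+38=33 <66, l++
l=2 r=20: -4+38=34 <66, l++
l=3 r=20: -3+38=35 <66, l++
l=4 r=20: -1+38=37 <66, l++
l=5 r=20: 0+38=38 <66, l++
l=6 r=20: 1+38=39 <66, l++
l=7 r=20: 3+38=41 <66, l++
l=8 r=20: 5+38=43 <66, l++
l=9 r=20: 12+38=50 <66, l++
l=10 r=20: 14+38=52 <66, l++
l=11 r=20: 16+38=54 <66, l++
l=12 r=20: 17+38=55 <66, l++
l=13 r=20: 20+38=58 <66, l++
l=14 r=20: 21+38=59 <66, l++
l=15 r=20: 23+38=61 <66, l++
l=16 r=20: 26+38=64 <66, l++
l=17 r=20: 27+38=65 <66, l++
l=18 r=20: 32+38=70 >66, r--
l=18 r=19: 32+36=68 >66, r--

19 moves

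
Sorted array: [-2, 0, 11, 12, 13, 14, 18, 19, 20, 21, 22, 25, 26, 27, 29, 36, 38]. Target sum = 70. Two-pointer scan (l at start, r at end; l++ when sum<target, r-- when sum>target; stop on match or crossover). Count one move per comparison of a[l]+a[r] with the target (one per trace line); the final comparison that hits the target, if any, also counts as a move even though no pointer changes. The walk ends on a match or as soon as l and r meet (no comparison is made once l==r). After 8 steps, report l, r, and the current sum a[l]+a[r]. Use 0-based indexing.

[0,16] -2+38=36 <70 → l++
[1,16] 0+38=38 <70 → l++
[2,16] 11+38=49 <70 → l++
[3,16] 12+38=50 <70 → l++
[4,16] 13+38=51 <70 → l++
[5,16] 14+38=52 <70 → l++
[6,16] 18+38=56 <70 → l++
[7,16] 19+38=57 <70 → l++

l=8, r=16, sum=58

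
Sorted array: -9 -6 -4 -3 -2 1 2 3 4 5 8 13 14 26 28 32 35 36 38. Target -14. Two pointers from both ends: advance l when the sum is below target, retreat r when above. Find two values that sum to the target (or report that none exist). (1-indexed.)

[1,19] -9+38=29 >-14 → r--
[1,18] -9+36=27 >-14 → r--
[1,17] -9+35=26 >-14 → r--
[1,16] -9+32=23 >-14 → r--
[1,15] -9+28=19 >-14 → r--
[1,14] -9+26=17 >-14 → r--
[1,13] -9+14=5 >-14 → r--
[1,12] -9+13=4 >-14 → r--
[1,11] -9+8=-1 >-14 → r--
[1,10] -9+5=-4 >-14 → r--
[1,9] -9+4=-5 >-14 → r--
[1,8] -9+3=-6 >-14 → r--
[1,7] -9+2=-7 >-14 → r--
[1,6] -9+1=-8 >-14 → r--
[1,5] -9+-2=-11 >-14 → r--
[1,4] -9+-3=-12 >-14 → r--
[1,3] -9+-4=-13 >-14 → r--
[1,2] -9+-6=-15 <-14 → l++

no pair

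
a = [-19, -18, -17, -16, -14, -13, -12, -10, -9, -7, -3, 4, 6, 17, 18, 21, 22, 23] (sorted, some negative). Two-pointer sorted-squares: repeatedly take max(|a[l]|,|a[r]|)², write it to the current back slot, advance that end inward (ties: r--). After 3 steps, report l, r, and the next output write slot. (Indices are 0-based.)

[0,17] |-19|<=|23| out[17]=529 → r--
[0,16] |-19|<=|22| out[16]=484 → r--
[0,15] |-19|<=|21| out[15]=441 → r--

l=0, r=14, next write slot=14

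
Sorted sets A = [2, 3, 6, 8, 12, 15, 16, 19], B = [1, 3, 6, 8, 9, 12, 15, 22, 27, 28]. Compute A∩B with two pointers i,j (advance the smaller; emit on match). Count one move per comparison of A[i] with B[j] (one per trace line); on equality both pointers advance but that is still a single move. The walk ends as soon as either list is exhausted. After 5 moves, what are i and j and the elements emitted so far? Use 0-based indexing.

i=4, j=4, emitted=[3, 6, 8]

i=0 j=0: 2>1, j++
i=0 j=1: 2<3, i++
i=1 j=1: 3==3 emit, i++,j++
i=2 j=2: 6==6 emit, i++,j++
i=3 j=3: 8==8 emit, i++,j++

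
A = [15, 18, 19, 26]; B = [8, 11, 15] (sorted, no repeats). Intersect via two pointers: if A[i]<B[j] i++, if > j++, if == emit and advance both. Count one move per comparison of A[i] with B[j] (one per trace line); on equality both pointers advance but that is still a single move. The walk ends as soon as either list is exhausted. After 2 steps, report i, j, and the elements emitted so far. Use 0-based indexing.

i=0 j=0: 15>8, j++
i=0 j=1: 15>11, j++

i=0, j=2, emitted=[]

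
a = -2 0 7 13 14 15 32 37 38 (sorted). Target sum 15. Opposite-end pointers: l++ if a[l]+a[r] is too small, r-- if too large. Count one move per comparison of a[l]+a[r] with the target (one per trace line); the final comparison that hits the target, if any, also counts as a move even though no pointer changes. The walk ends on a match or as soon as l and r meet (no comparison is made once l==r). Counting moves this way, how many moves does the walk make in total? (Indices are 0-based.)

[0,8] -2+38=36 >15 → r--
[0,7] -2+37=35 >15 → r--
[0,6] -2+32=30 >15 → r--
[0,5] -2+15=13 <15 → l++
[1,5] 0+15=15 → found

5 moves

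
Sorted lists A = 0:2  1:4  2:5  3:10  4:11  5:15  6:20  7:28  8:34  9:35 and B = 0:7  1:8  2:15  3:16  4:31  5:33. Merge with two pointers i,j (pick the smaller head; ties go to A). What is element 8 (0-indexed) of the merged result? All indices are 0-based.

i=0 j=0: A[i]=2<=B[j]=7 take 2, i++
i=1 j=0: A[i]=4<=B[j]=7 take 4, i++
i=2 j=0: A[i]=5<=B[j]=7 take 5, i++
i=3 j=0: A[i]=10>B[j]=7 take 7, j++
i=3 j=1: A[i]=10>B[j]=8 take 8, j++
i=3 j=2: A[i]=10<=B[j]=15 take 10, i++
i=4 j=2: A[i]=11<=B[j]=15 take 11, i++
i=5 j=2: A[i]=15<=B[j]=15 take 15, i++
i=6 j=2: A[i]=20>B[j]=15 take 15, j++
i=6 j=3: A[i]=20>B[j]=16 take 16, j++
i=6 j=4: A[i]=20<=B[j]=31 take 20, i++
i=7 j=4: A[i]=28<=B[j]=31 take 28, i++
i=8 j=4: A[i]=34>B[j]=31 take 31, j++
i=8 j=5: A[i]=34>B[j]=33 take 33, j++
i=8 j=6: B done, take A[i]=34, i++
i=9 j=6: B done, take A[i]=35, i++

merged[8] = 15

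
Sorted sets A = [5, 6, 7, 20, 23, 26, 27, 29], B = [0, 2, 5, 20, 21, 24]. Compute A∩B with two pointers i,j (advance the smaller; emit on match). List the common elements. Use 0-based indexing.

intersection = [5, 20]

[i=0,j=0] 5>0 → j++
[i=0,j=1] 5>2 → j++
[i=0,j=2] 5==5 emit → i++,j++
[i=1,j=3] 6<20 → i++
[i=2,j=3] 7<20 → i++
[i=3,j=3] 20==20 emit → i++,j++
[i=4,j=4] 23>21 → j++
[i=4,j=5] 23<24 → i++
[i=5,j=5] 26>24 → j++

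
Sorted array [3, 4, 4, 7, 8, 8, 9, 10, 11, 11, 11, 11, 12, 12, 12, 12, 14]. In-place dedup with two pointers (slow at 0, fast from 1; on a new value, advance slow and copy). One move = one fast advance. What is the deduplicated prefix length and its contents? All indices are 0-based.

(s=0,f=1) a[fast]=4≠a[slow]=3 write a[1]=4 → slow++,fast++
(s=1,f=2) a[fast]=4=a[slow] dup → fast++
(s=1,f=3) a[fast]=7≠a[slow]=4 write a[2]=7 → slow++,fast++
(s=2,f=4) a[fast]=8≠a[slow]=7 write a[3]=8 → slow++,fast++
(s=3,f=5) a[fast]=8=a[slow] dup → fast++
(s=3,f=6) a[fast]=9≠a[slow]=8 write a[4]=9 → slow++,fast++
(s=4,f=7) a[fast]=10≠a[slow]=9 write a[5]=10 → slow++,fast++
(s=5,f=8) a[fast]=11≠a[slow]=10 write a[6]=11 → slow++,fast++
(s=6,f=9) a[fast]=11=a[slow] dup → fast++
(s=6,f=10) a[fast]=11=a[slow] dup → fast++
(s=6,f=11) a[fast]=11=a[slow] dup → fast++
(s=6,f=12) a[fast]=12≠a[slow]=11 write a[7]=12 → slow++,fast++
(s=7,f=13) a[fast]=12=a[slow] dup → fast++
(s=7,f=14) a[fast]=12=a[slow] dup → fast++
(s=7,f=15) a[fast]=12=a[slow] dup → fast++
(s=7,f=16) a[fast]=14≠a[slow]=12 write a[8]=14 → slow++,fast++

length 9; prefix = [3, 4, 7, 8, 9, 10, 11, 12, 14]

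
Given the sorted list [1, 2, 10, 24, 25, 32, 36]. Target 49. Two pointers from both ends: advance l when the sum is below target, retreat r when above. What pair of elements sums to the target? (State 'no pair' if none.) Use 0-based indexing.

(24, 25)

[0,6] 1+36=37 <49 → l++
[1,6] 2+36=38 <49 → l++
[2,6] 10+36=46 <49 → l++
[3,6] 24+36=60 >49 → r--
[3,5] 24+32=56 >49 → r--
[3,4] 24+25=49 → found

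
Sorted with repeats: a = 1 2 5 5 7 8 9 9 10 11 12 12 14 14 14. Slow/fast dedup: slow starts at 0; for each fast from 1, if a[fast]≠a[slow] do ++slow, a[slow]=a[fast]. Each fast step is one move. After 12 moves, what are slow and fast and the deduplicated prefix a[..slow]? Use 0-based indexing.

(s=0,f=1) a[fast]=2≠a[slow]=1 write a[1]=2 → slow++,fast++
(s=1,f=2) a[fast]=5≠a[slow]=2 write a[2]=5 → slow++,fast++
(s=2,f=3) a[fast]=5=a[slow] dup → fast++
(s=2,f=4) a[fast]=7≠a[slow]=5 write a[3]=7 → slow++,fast++
(s=3,f=5) a[fast]=8≠a[slow]=7 write a[4]=8 → slow++,fast++
(s=4,f=6) a[fast]=9≠a[slow]=8 write a[5]=9 → slow++,fast++
(s=5,f=7) a[fast]=9=a[slow] dup → fast++
(s=5,f=8) a[fast]=10≠a[slow]=9 write a[6]=10 → slow++,fast++
(s=6,f=9) a[fast]=11≠a[slow]=10 write a[7]=11 → slow++,fast++
(s=7,f=10) a[fast]=12≠a[slow]=11 write a[8]=12 → slow++,fast++
(s=8,f=11) a[fast]=12=a[slow] dup → fast++
(s=8,f=12) a[fast]=14≠a[slow]=12 write a[9]=14 → slow++,fast++

slow=9, fast=13, prefix=[1, 2, 5, 7, 8, 9, 10, 11, 12, 14]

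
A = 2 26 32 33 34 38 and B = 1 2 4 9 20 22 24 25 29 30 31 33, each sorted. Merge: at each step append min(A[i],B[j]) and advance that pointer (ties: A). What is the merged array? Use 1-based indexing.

[1, 2, 2, 4, 9, 20, 22, 24, 25, 26, 29, 30, 31, 32, 33, 33, 34, 38]

[i=1,j=1] A[i]=2>B[j]=1 take 1 → j++
[i=1,j=2] A[i]=2<=B[j]=2 take 2 → i++
[i=2,j=2] A[i]=26>B[j]=2 take 2 → j++
[i=2,j=3] A[i]=26>B[j]=4 take 4 → j++
[i=2,j=4] A[i]=26>B[j]=9 take 9 → j++
[i=2,j=5] A[i]=26>B[j]=20 take 20 → j++
[i=2,j=6] A[i]=26>B[j]=22 take 22 → j++
[i=2,j=7] A[i]=26>B[j]=24 take 24 → j++
[i=2,j=8] A[i]=26>B[j]=25 take 25 → j++
[i=2,j=9] A[i]=26<=B[j]=29 take 26 → i++
[i=3,j=9] A[i]=32>B[j]=29 take 29 → j++
[i=3,j=10] A[i]=32>B[j]=30 take 30 → j++
[i=3,j=11] A[i]=32>B[j]=31 take 31 → j++
[i=3,j=12] A[i]=32<=B[j]=33 take 32 → i++
[i=4,j=12] A[i]=33<=B[j]=33 take 33 → i++
[i=5,j=12] A[i]=34>B[j]=33 take 33 → j++
[i=5,j=13] B done, take A[i]=34 → i++
[i=6,j=13] B done, take A[i]=38 → i++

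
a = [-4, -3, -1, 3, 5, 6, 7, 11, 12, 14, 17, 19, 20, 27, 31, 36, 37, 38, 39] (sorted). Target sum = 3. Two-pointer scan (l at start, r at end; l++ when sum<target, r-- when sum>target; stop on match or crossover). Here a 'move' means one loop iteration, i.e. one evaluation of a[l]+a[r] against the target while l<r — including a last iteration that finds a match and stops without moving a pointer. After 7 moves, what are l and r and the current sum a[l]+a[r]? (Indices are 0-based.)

[0,18] -4+39=35 >3 → r--
[0,17] -4+38=34 >3 → r--
[0,16] -4+37=33 >3 → r--
[0,15] -4+36=32 >3 → r--
[0,14] -4+31=27 >3 → r--
[0,13] -4+27=23 >3 → r--
[0,12] -4+20=16 >3 → r--

l=0, r=11, sum=15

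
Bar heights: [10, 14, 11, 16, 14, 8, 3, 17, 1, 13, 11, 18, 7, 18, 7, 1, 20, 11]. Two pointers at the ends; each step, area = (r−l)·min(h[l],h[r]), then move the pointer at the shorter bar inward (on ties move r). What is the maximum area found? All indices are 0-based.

max area = 210

[0,17] min(10,11)*17=170 best=170 * → l++
[1,17] min(14,11)*16=176 best=176 * → r--
[1,16] min(14,20)*15=210 best=210 * → l++
[2,16] min(11,20)*14=154 best=210 → l++
[3,16] min(16,20)*13=208 best=210 → l++
[4,16] min(14,20)*12=168 best=210 → l++
[5,16] min(8,20)*11=88 best=210 → l++
[6,16] min(3,20)*10=30 best=210 → l++
[7,16] min(17,20)*9=153 best=210 → l++
[8,16] min(1,20)*8=8 best=210 → l++
[9,16] min(13,20)*7=91 best=210 → l++
[10,16] min(11,20)*6=66 best=210 → l++
[11,16] min(18,20)*5=90 best=210 → l++
[12,16] min(7,20)*4=28 best=210 → l++
[13,16] min(18,20)*3=54 best=210 → l++
[14,16] min(7,20)*2=14 best=210 → l++
[15,16] min(1,20)*1=1 best=210 → l++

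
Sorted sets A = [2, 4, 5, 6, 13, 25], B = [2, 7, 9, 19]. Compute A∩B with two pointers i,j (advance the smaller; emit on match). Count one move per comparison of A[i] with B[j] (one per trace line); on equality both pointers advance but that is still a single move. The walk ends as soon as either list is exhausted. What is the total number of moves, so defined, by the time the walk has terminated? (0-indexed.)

8 moves

[i=0,j=0] 2==2 emit → i++,j++
[i=1,j=1] 4<7 → i++
[i=2,j=1] 5<7 → i++
[i=3,j=1] 6<7 → i++
[i=4,j=1] 13>7 → j++
[i=4,j=2] 13>9 → j++
[i=4,j=3] 13<19 → i++
[i=5,j=3] 25>19 → j++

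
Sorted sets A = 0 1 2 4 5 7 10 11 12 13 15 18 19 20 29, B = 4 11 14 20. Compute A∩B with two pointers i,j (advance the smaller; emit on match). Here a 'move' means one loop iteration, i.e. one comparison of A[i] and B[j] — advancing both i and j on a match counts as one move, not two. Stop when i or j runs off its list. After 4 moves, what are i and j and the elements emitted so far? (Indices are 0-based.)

i=0 j=0: 0<4, i++
i=1 j=0: 1<4, i++
i=2 j=0: 2<4, i++
i=3 j=0: 4==4 emit, i++,j++

i=4, j=1, emitted=[4]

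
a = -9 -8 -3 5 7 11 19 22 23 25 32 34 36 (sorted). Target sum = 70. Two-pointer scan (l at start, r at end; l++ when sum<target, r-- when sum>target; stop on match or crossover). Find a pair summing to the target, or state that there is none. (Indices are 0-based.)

l=0 r=12: -9+36=27 <70, l++
l=1 r=12: -8+36=28 <70, l++
l=2 r=12: -3+36=33 <70, l++
l=3 r=12: 5+36=41 <70, l++
l=4 r=12: 7+36=43 <70, l++
l=5 r=12: 11+36=47 <70, l++
l=6 r=12: 19+36=55 <70, l++
l=7 r=12: 22+36=58 <70, l++
l=8 r=12: 23+36=59 <70, l++
l=9 r=12: 25+36=61 <70, l++
l=10 r=12: 32+36=68 <70, l++
l=11 r=12: 34+36=70, found

(34, 36)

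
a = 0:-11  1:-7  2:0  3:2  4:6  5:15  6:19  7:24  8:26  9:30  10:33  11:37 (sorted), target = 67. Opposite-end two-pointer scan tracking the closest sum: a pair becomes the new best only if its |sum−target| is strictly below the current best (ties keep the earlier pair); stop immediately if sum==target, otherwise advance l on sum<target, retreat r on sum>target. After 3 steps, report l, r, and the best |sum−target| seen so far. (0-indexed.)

[0,11] -11+37=26 d=41 * → l++
[1,11] -7+37=30 d=37 * → l++
[2,11] 0+37=37 d=30 * → l++

l=3, r=11, best |Δ|=30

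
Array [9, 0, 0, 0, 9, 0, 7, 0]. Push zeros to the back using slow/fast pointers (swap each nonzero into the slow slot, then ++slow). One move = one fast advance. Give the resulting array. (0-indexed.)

slow=0 fast=0: a[fast]=9≠0 swap→a[0]=9, slow++,fast++
slow=1 fast=1: a[fast]=0, fast++
slow=1 fast=2: a[fast]=0, fast++
slow=1 fast=3: a[fast]=0, fast++
slow=1 fast=4: a[fast]=9≠0 swap→a[1]=9, slow++,fast++
slow=2 fast=5: a[fast]=0, fast++
slow=2 fast=6: a[fast]=7≠0 swap→a[2]=7, slow++,fast++
slow=3 fast=7: a[fast]=0, fast++

[9, 9, 7, 0, 0, 0, 0, 0]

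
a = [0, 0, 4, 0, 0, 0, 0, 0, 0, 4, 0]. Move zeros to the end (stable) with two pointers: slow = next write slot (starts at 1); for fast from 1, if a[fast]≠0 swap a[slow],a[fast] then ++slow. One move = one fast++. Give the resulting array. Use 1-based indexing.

slow=1 fast=1: a[fast]=0, fast++
slow=1 fast=2: a[fast]=0, fast++
slow=1 fast=3: a[fast]=4≠0 swap→a[1]=4, slow++,fast++
slow=2 fast=4: a[fast]=0, fast++
slow=2 fast=5: a[fast]=0, fast++
slow=2 fast=6: a[fast]=0, fast++
slow=2 fast=7: a[fast]=0, fast++
slow=2 fast=8: a[fast]=0, fast++
slow=2 fast=9: a[fast]=0, fast++
slow=2 fast=10: a[fast]=4≠0 swap→a[2]=4, slow++,fast++
slow=3 fast=11: a[fast]=0, fast++

[4, 4, 0, 0, 0, 0, 0, 0, 0, 0, 0]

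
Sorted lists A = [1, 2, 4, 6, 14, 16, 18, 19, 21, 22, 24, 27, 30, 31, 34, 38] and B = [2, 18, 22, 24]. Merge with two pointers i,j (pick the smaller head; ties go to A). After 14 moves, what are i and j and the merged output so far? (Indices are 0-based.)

i=0 j=0: A[i]=1<=B[j]=2 take 1, i++
i=1 j=0: A[i]=2<=B[j]=2 take 2, i++
i=2 j=0: A[i]=4>B[j]=2 take 2, j++
i=2 j=1: A[i]=4<=B[j]=18 take 4, i++
i=3 j=1: A[i]=6<=B[j]=18 take 6, i++
i=4 j=1: A[i]=14<=B[j]=18 take 14, i++
i=5 j=1: A[i]=16<=B[j]=18 take 16, i++
i=6 j=1: A[i]=18<=B[j]=18 take 18, i++
i=7 j=1: A[i]=19>B[j]=18 take 18, j++
i=7 j=2: A[i]=19<=B[j]=22 take 19, i++
i=8 j=2: A[i]=21<=B[j]=22 take 21, i++
i=9 j=2: A[i]=22<=B[j]=22 take 22, i++
i=10 j=2: A[i]=24>B[j]=22 take 22, j++
i=10 j=3: A[i]=24<=B[j]=24 take 24, i++

i=11, j=3, merged so far=[1, 2, 2, 4, 6, 14, 16, 18, 18, 19, 21, 22, 22, 24]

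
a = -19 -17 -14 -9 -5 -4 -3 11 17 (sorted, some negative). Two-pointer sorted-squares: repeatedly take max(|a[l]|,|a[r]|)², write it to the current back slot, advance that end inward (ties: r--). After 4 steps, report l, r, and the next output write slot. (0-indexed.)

l=3, r=7, next write slot=4

[0,8] |-19|>|17| out[8]=361 → l++
[1,8] |-17|<=|17| out[7]=289 → r--
[1,7] |-17|>|11| out[6]=289 → l++
[2,7] |-14|>|11| out[5]=196 → l++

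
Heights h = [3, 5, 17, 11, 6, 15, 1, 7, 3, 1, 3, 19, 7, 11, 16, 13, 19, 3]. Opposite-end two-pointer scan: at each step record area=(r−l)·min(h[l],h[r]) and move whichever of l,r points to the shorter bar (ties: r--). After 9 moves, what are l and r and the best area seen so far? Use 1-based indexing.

l=9, r=17, best area=238

[1,18] min(3,3)*17=51 best=51 * → r--
[1,17] min(3,19)*16=48 best=51 → l++
[2,17] min(5,19)*15=75 best=75 * → l++
[3,17] min(17,19)*14=238 best=238 * → l++
[4,17] min(11,19)*13=143 best=238 → l++
[5,17] min(6,19)*12=72 best=238 → l++
[6,17] min(15,19)*11=165 best=238 → l++
[7,17] min(1,19)*10=10 best=238 → l++
[8,17] min(7,19)*9=63 best=238 → l++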